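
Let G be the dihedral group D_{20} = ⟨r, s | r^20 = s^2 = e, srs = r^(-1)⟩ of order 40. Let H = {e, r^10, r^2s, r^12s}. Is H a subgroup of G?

Yes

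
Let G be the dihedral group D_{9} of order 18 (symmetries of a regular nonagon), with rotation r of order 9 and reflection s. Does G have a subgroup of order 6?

6 | 18. A subgroup of order 6 is {e, r^3, r^6, r^2s, r^5s, r^8s}.

Yes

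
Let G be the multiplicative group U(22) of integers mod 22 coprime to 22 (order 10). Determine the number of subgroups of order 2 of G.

1

|G| = 10 and 2 | 10, so subgroups of order 2 are possible by Lagrange.
The subgroups of order 2 are: {1, 21}.
So G has 1 subgroup of order 2.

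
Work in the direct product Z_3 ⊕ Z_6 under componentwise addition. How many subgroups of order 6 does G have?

|G| = 18 and 6 | 18, so subgroups of order 6 are possible by Lagrange.
The subgroups of order 6 are: {(0,0), (0,1), (0,2), (0,3), (0,4), (0,5)}; {(0,0), (0,3), (1,0), (1,3), (2,0), (2,3)}; {(0,0), (0,3), (1,1), (1,4), (2,2), (2,5)}; {(0,0), (0,3), (1,2), (1,5), (2,1), (2,4)}.
So G has 4 subgroups of order 6.

4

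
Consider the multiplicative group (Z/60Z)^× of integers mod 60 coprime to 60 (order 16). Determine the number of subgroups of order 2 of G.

7

|G| = 16 and 2 | 16, so subgroups of order 2 are possible by Lagrange.
The subgroups of order 2 are: {1, 11}; {1, 19}; {1, 29}; {1, 31}; … (7 in all).
So G has 7 subgroups of order 2.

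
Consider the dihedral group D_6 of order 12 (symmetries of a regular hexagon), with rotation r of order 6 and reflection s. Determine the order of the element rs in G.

Computing powers of rs: the smallest k with (rs)^k = e is k = 2.

2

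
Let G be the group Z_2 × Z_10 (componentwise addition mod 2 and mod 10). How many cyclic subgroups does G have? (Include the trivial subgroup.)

8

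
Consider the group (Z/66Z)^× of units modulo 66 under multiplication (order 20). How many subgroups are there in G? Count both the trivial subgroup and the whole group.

10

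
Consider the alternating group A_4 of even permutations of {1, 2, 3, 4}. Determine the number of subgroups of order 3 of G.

|G| = 12 and 3 | 12, so subgroups of order 3 are possible by Lagrange.
The subgroups of order 3 are: {e, (1 2 3), (1 3 2)}; {e, (1 2 4), (1 4 2)}; {e, (1 3 4), (1 4 3)}; {e, (2 3 4), (2 4 3)}.
So G has 4 subgroups of order 3.

4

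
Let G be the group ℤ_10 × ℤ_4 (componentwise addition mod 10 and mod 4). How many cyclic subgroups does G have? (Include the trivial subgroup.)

12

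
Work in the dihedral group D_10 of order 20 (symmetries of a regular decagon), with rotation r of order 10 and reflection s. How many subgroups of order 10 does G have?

|G| = 20 and 10 | 20, so subgroups of order 10 are possible by Lagrange.
The subgroups of order 10 are: {e, r, r^2, r^3, r^4, r^5, r^6, r^7, r^8, r^9}; {e, r^2, r^4, r^6, r^8, s, r^2s, r^4s, r^6s, r^8s}; {e, r^2, r^4, r^6, r^8, rs, r^3s, r^5s, r^7s, r^9s}.
So G has 3 subgroups of order 10.

3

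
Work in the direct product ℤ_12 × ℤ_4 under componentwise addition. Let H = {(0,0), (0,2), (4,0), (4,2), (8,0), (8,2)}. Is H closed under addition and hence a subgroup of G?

|H| = 6 divides |G| = 48, consistent with Lagrange.
H contains the identity, every element's inverse is in H, and H is closed under +: it is a subgroup.
In fact H = ⟨(4,2)⟩.

Yes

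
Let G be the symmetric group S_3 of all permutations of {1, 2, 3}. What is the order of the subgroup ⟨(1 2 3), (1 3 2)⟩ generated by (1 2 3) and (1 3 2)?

3

|⟨(1 2 3)⟩| = 3 and |⟨(1 3 2)⟩| = 3, so |H| is a multiple of lcm(3, 3) = 3 and divides |G| = 6.
Closing under the operation: H = {e, (1 2 3), (1 3 2)}, so |H| = 3.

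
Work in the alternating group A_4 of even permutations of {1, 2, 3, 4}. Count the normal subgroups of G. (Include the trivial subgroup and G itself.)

3

G has 10 subgroups. Checking conjugation-invariance by order — order 1: 1/1 normal; order 2: 0/3 normal; order 3: 0/4 normal; order 4: 1/1 normal; order 12: 1/1 normal.
Total normal subgroups: 3.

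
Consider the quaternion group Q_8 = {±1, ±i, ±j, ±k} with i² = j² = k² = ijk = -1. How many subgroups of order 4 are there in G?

|G| = 8 and 4 | 8, so subgroups of order 4 are possible by Lagrange.
The subgroups of order 4 are: {1, -1, i, -i}; {1, -1, j, -j}; {1, -1, k, -k}.
So G has 3 subgroups of order 4.

3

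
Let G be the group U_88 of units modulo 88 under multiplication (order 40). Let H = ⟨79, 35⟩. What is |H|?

20

|⟨79⟩| = 10 and |⟨35⟩| = 10, so |H| is a multiple of lcm(10, 10) = 10 and divides |G| = 40.
Closing under the operation: H = {1, 5, 7, 9, 19, 25, 35, 37, 39, 43, 45, 49, 51, 53, 63, 69, 79, 81, 83, 87}, so |H| = 20.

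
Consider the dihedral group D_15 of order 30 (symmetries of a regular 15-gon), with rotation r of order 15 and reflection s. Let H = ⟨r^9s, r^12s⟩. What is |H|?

|⟨r^9s⟩| = 2 and |⟨r^12s⟩| = 2, so |H| is a multiple of lcm(2, 2) = 2 and divides |G| = 30.
Closing under the operation: H = {e, r^3, r^6, r^9, r^12, s, r^3s, r^6s, r^9s, r^12s}, so |H| = 10.

10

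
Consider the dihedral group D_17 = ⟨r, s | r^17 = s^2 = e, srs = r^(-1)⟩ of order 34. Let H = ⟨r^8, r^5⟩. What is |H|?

17

|⟨r^8⟩| = 17 and |⟨r^5⟩| = 17, so |H| is a multiple of lcm(17, 17) = 17 and divides |G| = 34.
Closing under the operation: H = {e, r, r^2, r^3, r^4, r^5, r^6, r^7, r^8, r^9, r^10, r^11, r^12, r^13, r^14, r^15, r^16}, so |H| = 17.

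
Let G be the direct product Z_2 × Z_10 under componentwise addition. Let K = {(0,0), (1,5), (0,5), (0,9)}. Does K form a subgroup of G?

No

(0,9) ∈ K but its inverse (0,1) ∉ K, so K is not a subgroup.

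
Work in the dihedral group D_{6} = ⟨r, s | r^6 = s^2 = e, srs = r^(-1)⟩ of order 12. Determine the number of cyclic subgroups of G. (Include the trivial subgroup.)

A cyclic subgroup of order d is generated by each of its φ(d) elements of order d, so the cyclic subgroups of order d number (#elements of order d)/φ(d).
Cyclic subgroups by order — order 1: 1; order 2: 7; order 3: 1; order 6: 1.
Total: 10.

10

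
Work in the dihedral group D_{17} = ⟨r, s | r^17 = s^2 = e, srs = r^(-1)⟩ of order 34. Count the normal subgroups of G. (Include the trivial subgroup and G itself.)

3

G has 20 subgroups. Checking conjugation-invariance by order — order 1: 1/1 normal; order 2: 0/17 normal; order 17: 1/1 normal; order 34: 1/1 normal.
Total normal subgroups: 3.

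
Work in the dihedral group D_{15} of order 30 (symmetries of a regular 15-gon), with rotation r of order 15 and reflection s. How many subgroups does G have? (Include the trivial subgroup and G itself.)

|G| = 30, so by Lagrange every subgroup order divides 30. Divisors: 1, 2, 3, 5, 6, 10, 15, 30.
Subgroups by order — order 1: 1; order 2: 15; order 3: 1; order 5: 1; order 6: 5; order 10: 3; order 15: 1; order 30: 1.
Total: 1 + 15 + 1 + 1 + 5 + 3 + 1 + 1 = 28.

28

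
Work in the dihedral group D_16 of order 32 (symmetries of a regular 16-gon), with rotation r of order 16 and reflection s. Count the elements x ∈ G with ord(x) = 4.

The elements of order 4 are: r^4, r^12.
That's 2.

2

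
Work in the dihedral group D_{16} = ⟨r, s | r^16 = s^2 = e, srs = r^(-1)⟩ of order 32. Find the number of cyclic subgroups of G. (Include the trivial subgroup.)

21

A cyclic subgroup of order d is generated by each of its φ(d) elements of order d, so the cyclic subgroups of order d number (#elements of order d)/φ(d).
Cyclic subgroups by order — order 1: 1; order 2: 17; order 4: 1; order 8: 1; order 16: 1.
Total: 21.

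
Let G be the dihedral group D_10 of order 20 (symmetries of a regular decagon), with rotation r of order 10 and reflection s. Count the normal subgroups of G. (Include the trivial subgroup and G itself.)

7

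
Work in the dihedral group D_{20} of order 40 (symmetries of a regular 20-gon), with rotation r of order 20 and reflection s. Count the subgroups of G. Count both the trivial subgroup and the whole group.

|G| = 40, so by Lagrange every subgroup order divides 40. Divisors: 1, 2, 4, 5, 8, 10, 20, 40.
Subgroups by order — order 1: 1; order 2: 21; order 4: 11; order 5: 1; order 8: 5; order 10: 5; order 20: 3; order 40: 1.
Total: 1 + 21 + 11 + 1 + 5 + 5 + 3 + 1 = 48.

48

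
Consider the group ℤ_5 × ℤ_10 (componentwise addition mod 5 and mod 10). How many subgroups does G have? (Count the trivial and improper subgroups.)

16

|G| = 50, so by Lagrange every subgroup order divides 50. Divisors: 1, 2, 5, 10, 25, 50.
Subgroups by order — order 1: 1; order 2: 1; order 5: 6; order 10: 6; order 25: 1; order 50: 1.
Total: 1 + 1 + 6 + 6 + 1 + 1 = 16.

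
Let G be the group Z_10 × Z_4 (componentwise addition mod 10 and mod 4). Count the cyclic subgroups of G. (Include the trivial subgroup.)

Group the elements of G by the cyclic subgroup they generate; each cyclic subgroup of order d accounts for φ(d) elements.
Cyclic subgroups by order — order 1: 1; order 2: 3; order 4: 2; order 5: 1; order 10: 3; order 20: 2.
Total: 12.

12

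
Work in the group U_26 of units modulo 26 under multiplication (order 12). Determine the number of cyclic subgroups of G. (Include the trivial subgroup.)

Group the elements of G by the cyclic subgroup they generate; each cyclic subgroup of order d accounts for φ(d) elements.
Cyclic subgroups by order — order 1: 1; order 2: 1; order 3: 1; order 4: 1; order 6: 1; order 12: 1.
Total: 6.

6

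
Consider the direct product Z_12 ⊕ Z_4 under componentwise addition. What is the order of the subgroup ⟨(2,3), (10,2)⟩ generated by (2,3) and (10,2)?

24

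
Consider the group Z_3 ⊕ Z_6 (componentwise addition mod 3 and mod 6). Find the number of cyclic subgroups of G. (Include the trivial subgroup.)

10

Group the elements of G by the cyclic subgroup they generate; each cyclic subgroup of order d accounts for φ(d) elements.
Cyclic subgroups by order — order 1: 1; order 2: 1; order 3: 4; order 6: 4.
Total: 10.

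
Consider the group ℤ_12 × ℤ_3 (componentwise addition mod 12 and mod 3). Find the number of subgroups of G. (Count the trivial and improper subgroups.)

|G| = 36, so by Lagrange every subgroup order divides 36. Divisors: 1, 2, 3, 4, 6, 9, 12, 18, 36.
Subgroups by order — order 1: 1; order 2: 1; order 3: 4; order 4: 1; order 6: 4; order 9: 1; order 12: 4; order 18: 1; order 36: 1.
Total: 1 + 1 + 4 + 1 + 4 + 1 + 4 + 1 + 1 = 18.

18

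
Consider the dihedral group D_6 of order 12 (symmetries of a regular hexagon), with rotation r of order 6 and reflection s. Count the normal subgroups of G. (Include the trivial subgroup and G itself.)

G has 16 subgroups. Checking conjugation-invariance by order — order 1: 1/1 normal; order 2: 1/7 normal; order 3: 1/1 normal; order 4: 0/3 normal; order 6: 3/3 normal; order 12: 1/1 normal.
Total normal subgroups: 7.

7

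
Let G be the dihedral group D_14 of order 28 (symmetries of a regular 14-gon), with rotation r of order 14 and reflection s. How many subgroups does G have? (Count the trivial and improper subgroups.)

28

|G| = 28, so by Lagrange every subgroup order divides 28. Divisors: 1, 2, 4, 7, 14, 28.
Subgroups by order — order 1: 1; order 2: 15; order 4: 7; order 7: 1; order 14: 3; order 28: 1.
Total: 1 + 15 + 7 + 1 + 3 + 1 = 28.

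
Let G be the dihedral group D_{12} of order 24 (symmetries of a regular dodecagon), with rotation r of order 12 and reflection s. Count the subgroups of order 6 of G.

5

|G| = 24 and 6 | 24, so subgroups of order 6 are possible by Lagrange.
The subgroups of order 6 are: {e, r^2, r^4, r^6, r^8, r^10}; {e, r^4, r^8, r^2s, r^6s, r^10s}; {e, r^4, r^8, r^3s, r^7s, r^11s}; {e, r^4, r^8, s, r^4s, r^8s}; … (5 in all).
So G has 5 subgroups of order 6.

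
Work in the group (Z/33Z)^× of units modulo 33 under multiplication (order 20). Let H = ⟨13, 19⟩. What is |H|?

10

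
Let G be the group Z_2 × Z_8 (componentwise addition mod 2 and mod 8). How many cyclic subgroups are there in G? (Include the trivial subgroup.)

8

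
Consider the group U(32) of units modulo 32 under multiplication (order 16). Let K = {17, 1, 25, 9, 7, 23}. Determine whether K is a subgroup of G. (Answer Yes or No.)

|K| = 6 does not divide |G| = 16, so by Lagrange K is not a subgroup.

No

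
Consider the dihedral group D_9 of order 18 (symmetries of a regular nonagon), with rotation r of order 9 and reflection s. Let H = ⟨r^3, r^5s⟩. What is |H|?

6

|⟨r^3⟩| = 3 and |⟨r^5s⟩| = 2, so |H| is a multiple of lcm(3, 2) = 6 and divides |G| = 18.
Closing under the operation: H = {e, r^3, r^6, r^2s, r^5s, r^8s}, so |H| = 6.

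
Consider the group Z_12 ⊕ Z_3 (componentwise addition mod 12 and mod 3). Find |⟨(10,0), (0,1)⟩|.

|⟨(10,0)⟩| = 6 and |⟨(0,1)⟩| = 3, so |H| is a multiple of lcm(6, 3) = 6 and divides |G| = 36.
Closing under the operation: H = {(0,0), (0,1), (0,2), (2,0), (2,1), (2,2), (4,0), (4,1), (4,2), (6,0), (6,1), (6,2), (8,0), (8,1), (8,2), (10,0), (10,1), (10,2)}, so |H| = 18.

18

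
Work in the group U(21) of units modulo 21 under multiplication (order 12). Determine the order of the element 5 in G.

6

Compute successive powers of 5 mod 21: 5, 4, 20, 16, 17, 1; 5^6 ≡ 1 (mod 21).
So |⟨5⟩| = 6.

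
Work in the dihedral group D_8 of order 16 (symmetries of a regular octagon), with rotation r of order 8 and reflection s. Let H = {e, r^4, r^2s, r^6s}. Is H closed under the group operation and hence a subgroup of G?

|H| = 4 divides |G| = 16, consistent with Lagrange.
H contains the identity, every element's inverse is in H, and H is closed under ·: it is a subgroup.

Yes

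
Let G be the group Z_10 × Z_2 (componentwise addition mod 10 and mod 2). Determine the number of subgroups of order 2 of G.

|G| = 20 and 2 | 20, so subgroups of order 2 are possible by Lagrange.
The subgroups of order 2 are: {(0,0), (0,1)}; {(0,0), (5,0)}; {(0,0), (5,1)}.
So G has 3 subgroups of order 2.

3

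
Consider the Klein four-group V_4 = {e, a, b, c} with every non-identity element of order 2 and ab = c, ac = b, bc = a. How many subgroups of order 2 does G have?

3

|G| = 4 and 2 | 4, so subgroups of order 2 are possible by Lagrange.
The subgroups of order 2 are: {e, a}; {e, b}; {e, c}.
So G has 3 subgroups of order 2.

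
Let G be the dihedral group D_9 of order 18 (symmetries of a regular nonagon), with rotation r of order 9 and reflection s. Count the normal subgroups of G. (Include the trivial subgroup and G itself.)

4

G has 16 subgroups. Checking conjugation-invariance by order — order 1: 1/1 normal; order 2: 0/9 normal; order 3: 1/1 normal; order 6: 0/3 normal; order 9: 1/1 normal; order 18: 1/1 normal.
Total normal subgroups: 4.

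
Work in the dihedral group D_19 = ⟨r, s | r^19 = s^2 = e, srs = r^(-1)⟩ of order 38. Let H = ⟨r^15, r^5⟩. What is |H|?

19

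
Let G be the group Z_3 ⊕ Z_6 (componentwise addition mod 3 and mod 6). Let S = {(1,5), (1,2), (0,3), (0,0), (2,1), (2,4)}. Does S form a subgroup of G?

|S| = 6 divides |G| = 18, consistent with Lagrange.
S contains the identity, every element's inverse is in S, and S is closed under +: it is a subgroup.
In fact S = ⟨(2,1)⟩.

Yes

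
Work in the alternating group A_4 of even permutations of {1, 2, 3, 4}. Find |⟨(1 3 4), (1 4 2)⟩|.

|⟨(1 3 4)⟩| = 3 and |⟨(1 4 2)⟩| = 3, so |H| is a multiple of lcm(3, 3) = 3 and divides |G| = 12.
Closing {(1 3 4), (1 4 2)} under the group operation gives all of G, so |H| = 12.

12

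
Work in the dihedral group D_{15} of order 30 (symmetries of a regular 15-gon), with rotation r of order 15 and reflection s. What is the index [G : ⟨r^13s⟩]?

|⟨r^13s⟩| = 2 and |G| = 30.
By Lagrange, [G : H] = |G|/|H| = 30/2 = 15.

15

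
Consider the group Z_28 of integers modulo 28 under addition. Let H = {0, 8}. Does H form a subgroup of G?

No

8 ∈ H but its inverse 20 ∉ H, so H is not a subgroup.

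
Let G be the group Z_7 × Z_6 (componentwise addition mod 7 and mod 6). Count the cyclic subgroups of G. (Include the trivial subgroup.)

8

A cyclic subgroup of order d is generated by each of its φ(d) elements of order d, so the cyclic subgroups of order d number (#elements of order d)/φ(d).
Cyclic subgroups by order — order 1: 1; order 2: 1; order 3: 1; order 6: 1; order 7: 1; order 14: 1; order 21: 1; order 42: 1.
Total: 8.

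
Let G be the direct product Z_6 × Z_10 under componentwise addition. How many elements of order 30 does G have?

24

An element (a,b) has order lcm(ord(a), ord(b)); count pairs with lcm equal to 30.
Enumerating gives 24 such elements.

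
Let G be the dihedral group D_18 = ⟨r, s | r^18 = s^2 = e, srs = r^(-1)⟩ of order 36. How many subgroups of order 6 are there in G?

|G| = 36 and 6 | 36, so subgroups of order 6 are possible by Lagrange.
The subgroups of order 6 are: {e, r^6, r^12, r^4s, r^10s, r^16s}; {e, r^6, r^12, r^5s, r^11s, r^17s}; {e, r^6, r^12, s, r^6s, r^12s}; {e, r^6, r^12, rs, r^7s, r^13s}; … (7 in all).
So G has 7 subgroups of order 6.

7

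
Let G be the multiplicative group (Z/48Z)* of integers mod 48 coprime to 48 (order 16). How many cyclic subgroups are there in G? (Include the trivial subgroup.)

Each element a generates a cyclic subgroup ⟨a⟩; distinct elements may generate the same one (a cyclic group of order d has φ(d) generators).
Cyclic subgroups by order — order 1: 1; order 2: 7; order 4: 4.
Total: 12.

12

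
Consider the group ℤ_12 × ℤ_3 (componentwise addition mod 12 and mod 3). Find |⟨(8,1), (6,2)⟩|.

|⟨(8,1)⟩| = 3 and |⟨(6,2)⟩| = 6, so |H| is a multiple of lcm(3, 6) = 6 and divides |G| = 36.
Closing under the operation: H = {(0,0), (0,1), (0,2), (2,0), (2,1), (2,2), (4,0), (4,1), (4,2), (6,0), (6,1), (6,2), (8,0), (8,1), (8,2), (10,0), (10,1), (10,2)}, so |H| = 18.

18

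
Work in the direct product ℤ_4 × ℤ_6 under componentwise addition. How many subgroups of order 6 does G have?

3

|G| = 24 and 6 | 24, so subgroups of order 6 are possible by Lagrange.
The subgroups of order 6 are: {(0,0), (0,1), (0,2), (0,3), (0,4), (0,5)}; {(0,0), (0,2), (0,4), (2,0), (2,2), (2,4)}; {(0,0), (0,2), (0,4), (2,1), (2,3), (2,5)}.
So G has 3 subgroups of order 6.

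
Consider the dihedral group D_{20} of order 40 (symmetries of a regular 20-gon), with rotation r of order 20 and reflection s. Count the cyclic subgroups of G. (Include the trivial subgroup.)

26

Each element a generates a cyclic subgroup ⟨a⟩; distinct elements may generate the same one (a cyclic group of order d has φ(d) generators).
Cyclic subgroups by order — order 1: 1; order 2: 21; order 4: 1; order 5: 1; order 10: 1; order 20: 1.
Total: 26.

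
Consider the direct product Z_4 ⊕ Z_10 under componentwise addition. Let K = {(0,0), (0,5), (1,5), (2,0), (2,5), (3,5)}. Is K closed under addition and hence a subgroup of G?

No

|K| = 6 does not divide |G| = 40, so by Lagrange K is not a subgroup.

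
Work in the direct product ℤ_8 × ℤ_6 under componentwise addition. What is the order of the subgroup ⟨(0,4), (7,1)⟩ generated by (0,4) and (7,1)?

|⟨(0,4)⟩| = 3 and |⟨(7,1)⟩| = 24, so |H| is a multiple of lcm(3, 24) = 24 and divides |G| = 48.
Closing under the operation: H = {(0,0), (0,2), (0,4), (1,1), (1,3), (1,5), (2,0), (2,2), (2,4), (3,1), (3,3), (3,5), (4,0), (4,2), (4,4), (5,1), (5,3), (5,5), (6,0), (6,2), (6,4), (7,1), (7,3), (7,5)}, so |H| = 24.

24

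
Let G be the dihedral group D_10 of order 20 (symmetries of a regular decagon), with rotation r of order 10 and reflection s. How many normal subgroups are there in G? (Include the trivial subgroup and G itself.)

7

G has 22 subgroups. Checking conjugation-invariance by order — order 1: 1/1 normal; order 2: 1/11 normal; order 4: 0/5 normal; order 5: 1/1 normal; order 10: 3/3 normal; order 20: 1/1 normal.
Total normal subgroups: 7.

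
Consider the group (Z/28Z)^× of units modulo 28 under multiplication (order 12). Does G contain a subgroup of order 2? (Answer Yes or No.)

2 | 12. A subgroup of order 2 is {1, 13}.

Yes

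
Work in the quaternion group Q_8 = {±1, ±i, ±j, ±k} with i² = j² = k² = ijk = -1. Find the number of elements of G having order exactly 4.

6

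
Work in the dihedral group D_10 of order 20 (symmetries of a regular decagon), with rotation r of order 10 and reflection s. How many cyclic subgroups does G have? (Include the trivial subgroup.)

Each element a generates a cyclic subgroup ⟨a⟩; distinct elements may generate the same one (a cyclic group of order d has φ(d) generators).
Cyclic subgroups by order — order 1: 1; order 2: 11; order 5: 1; order 10: 1.
Total: 14.

14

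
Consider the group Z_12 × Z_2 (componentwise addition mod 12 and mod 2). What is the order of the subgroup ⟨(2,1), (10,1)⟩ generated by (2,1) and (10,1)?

|⟨(2,1)⟩| = 6 and |⟨(10,1)⟩| = 6, so |H| is a multiple of lcm(6, 6) = 6 and divides |G| = 24.
Closing under the operation: H = {(0,0), (2,1), (4,0), (6,1), (8,0), (10,1)}, so |H| = 6.

6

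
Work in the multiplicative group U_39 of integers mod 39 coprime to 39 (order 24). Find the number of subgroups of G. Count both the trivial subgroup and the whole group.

16

|G| = 24, so by Lagrange every subgroup order divides 24. Divisors: 1, 2, 3, 4, 6, 8, 12, 24.
Subgroups by order — order 1: 1; order 2: 3; order 3: 1; order 4: 3; order 6: 3; order 8: 1; order 12: 3; order 24: 1.
Total: 1 + 3 + 1 + 3 + 3 + 1 + 3 + 1 = 16.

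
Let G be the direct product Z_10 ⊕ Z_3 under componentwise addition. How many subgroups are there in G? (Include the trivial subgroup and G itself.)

8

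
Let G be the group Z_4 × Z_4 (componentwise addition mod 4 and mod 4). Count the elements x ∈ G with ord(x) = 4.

An element (a,b) has order lcm(ord(a), ord(b)); count pairs with lcm equal to 4.
Enumerating gives 12 such elements.

12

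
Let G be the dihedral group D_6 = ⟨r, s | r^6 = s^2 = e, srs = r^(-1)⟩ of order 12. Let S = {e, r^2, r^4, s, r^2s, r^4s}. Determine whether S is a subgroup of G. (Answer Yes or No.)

Yes

|S| = 6 divides |G| = 12, consistent with Lagrange.
S contains the identity, every element's inverse is in S, and S is closed under ·: it is a subgroup.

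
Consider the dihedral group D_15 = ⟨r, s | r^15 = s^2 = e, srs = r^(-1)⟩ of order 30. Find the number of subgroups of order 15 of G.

1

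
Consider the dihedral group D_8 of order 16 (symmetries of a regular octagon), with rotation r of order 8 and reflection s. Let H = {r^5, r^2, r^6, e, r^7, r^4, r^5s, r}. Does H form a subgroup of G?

No

r^5 ∈ H but its inverse r^3 ∉ H, so H is not a subgroup.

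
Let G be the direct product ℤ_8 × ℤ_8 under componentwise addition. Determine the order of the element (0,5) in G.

The order of (0,5) in Z_8 × Z_8 is lcm(ord(0) in Z_8, ord(5) in Z_8).
ord(0) = 1 and ord(5) = 8, so |⟨(0,5)⟩| = lcm(1, 8) = 8.

8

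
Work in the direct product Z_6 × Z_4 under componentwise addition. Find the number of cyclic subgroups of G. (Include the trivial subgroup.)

Group the elements of G by the cyclic subgroup they generate; each cyclic subgroup of order d accounts for φ(d) elements.
Cyclic subgroups by order — order 1: 1; order 2: 3; order 3: 1; order 4: 2; order 6: 3; order 12: 2.
Total: 12.

12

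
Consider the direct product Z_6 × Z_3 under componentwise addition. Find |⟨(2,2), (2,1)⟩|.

9

|⟨(2,2)⟩| = 3 and |⟨(2,1)⟩| = 3, so |H| is a multiple of lcm(3, 3) = 3 and divides |G| = 18.
Closing under the operation: H = {(0,0), (0,1), (0,2), (2,0), (2,1), (2,2), (4,0), (4,1), (4,2)}, so |H| = 9.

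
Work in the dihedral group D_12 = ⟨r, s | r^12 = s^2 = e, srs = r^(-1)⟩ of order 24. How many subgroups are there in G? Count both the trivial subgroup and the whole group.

|G| = 24, so by Lagrange every subgroup order divides 24. Divisors: 1, 2, 3, 4, 6, 8, 12, 24.
Subgroups by order — order 1: 1; order 2: 13; order 3: 1; order 4: 7; order 6: 5; order 8: 3; order 12: 3; order 24: 1.
Total: 1 + 13 + 1 + 7 + 5 + 3 + 3 + 1 = 34.

34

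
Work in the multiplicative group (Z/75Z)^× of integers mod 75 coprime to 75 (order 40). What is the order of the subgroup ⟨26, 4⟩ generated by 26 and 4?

|⟨26⟩| = 2 and |⟨4⟩| = 10, so |H| is a multiple of lcm(2, 10) = 10 and divides |G| = 40.
Closing under the operation: H = {1, 4, 11, 14, 16, 19, 26, 29, 31, 34, 41, 44, 46, 49, 56, 59, 61, 64, 71, 74}, so |H| = 20.

20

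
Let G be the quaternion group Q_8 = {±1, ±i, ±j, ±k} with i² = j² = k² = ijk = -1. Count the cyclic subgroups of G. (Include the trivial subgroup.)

5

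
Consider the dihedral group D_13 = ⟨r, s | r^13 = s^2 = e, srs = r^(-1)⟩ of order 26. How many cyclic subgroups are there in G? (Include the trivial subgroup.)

15

Each element a generates a cyclic subgroup ⟨a⟩; distinct elements may generate the same one (a cyclic group of order d has φ(d) generators).
Cyclic subgroups by order — order 1: 1; order 2: 13; order 13: 1.
Total: 15.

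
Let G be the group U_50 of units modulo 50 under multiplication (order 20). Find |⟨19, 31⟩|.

10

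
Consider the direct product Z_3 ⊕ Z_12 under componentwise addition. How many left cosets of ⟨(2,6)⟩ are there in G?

6

|⟨(2,6)⟩| = 6 and |G| = 36.
By Lagrange, [G : H] = |G|/|H| = 36/6 = 6.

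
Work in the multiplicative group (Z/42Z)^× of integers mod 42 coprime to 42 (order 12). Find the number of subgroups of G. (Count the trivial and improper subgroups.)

10

|G| = 12, so by Lagrange every subgroup order divides 12. Divisors: 1, 2, 3, 4, 6, 12.
Subgroups by order — order 1: 1; order 2: 3; order 3: 1; order 4: 1; order 6: 3; order 12: 1.
Total: 1 + 3 + 1 + 1 + 3 + 1 = 10.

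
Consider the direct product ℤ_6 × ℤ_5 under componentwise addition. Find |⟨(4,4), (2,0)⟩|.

15

|⟨(4,4)⟩| = 15 and |⟨(2,0)⟩| = 3, so |H| is a multiple of lcm(15, 3) = 15 and divides |G| = 30.
Closing under the operation: H = {(0,0), (0,1), (0,2), (0,3), (0,4), (2,0), (2,1), (2,2), (2,3), (2,4), (4,0), (4,1), (4,2), (4,3), (4,4)}, so |H| = 15.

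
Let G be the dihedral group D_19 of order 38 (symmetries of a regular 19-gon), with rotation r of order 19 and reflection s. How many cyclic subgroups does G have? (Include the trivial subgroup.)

Group the elements of G by the cyclic subgroup they generate; each cyclic subgroup of order d accounts for φ(d) elements.
Cyclic subgroups by order — order 1: 1; order 2: 19; order 19: 1.
Total: 21.

21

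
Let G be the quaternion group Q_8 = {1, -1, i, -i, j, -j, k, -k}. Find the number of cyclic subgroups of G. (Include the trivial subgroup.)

Group the elements of G by the cyclic subgroup they generate; each cyclic subgroup of order d accounts for φ(d) elements.
Cyclic subgroups by order — order 1: 1; order 2: 1; order 4: 3.
Total: 5.

5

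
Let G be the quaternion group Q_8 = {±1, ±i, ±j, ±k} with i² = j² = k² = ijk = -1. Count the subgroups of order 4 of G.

|G| = 8 and 4 | 8, so subgroups of order 4 are possible by Lagrange.
The subgroups of order 4 are: {1, -1, i, -i}; {1, -1, j, -j}; {1, -1, k, -k}.
So G has 3 subgroups of order 4.

3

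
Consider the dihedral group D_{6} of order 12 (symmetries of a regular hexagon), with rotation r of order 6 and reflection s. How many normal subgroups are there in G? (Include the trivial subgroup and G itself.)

G has 16 subgroups. Checking conjugation-invariance by order — order 1: 1/1 normal; order 2: 1/7 normal; order 3: 1/1 normal; order 4: 0/3 normal; order 6: 3/3 normal; order 12: 1/1 normal.
Total normal subgroups: 7.

7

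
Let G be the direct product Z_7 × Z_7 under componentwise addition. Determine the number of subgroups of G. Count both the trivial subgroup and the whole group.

10

|G| = 49, so by Lagrange every subgroup order divides 49. Divisors: 1, 7, 49.
Subgroups by order — order 1: 1; order 7: 8; order 49: 1.
Total: 1 + 8 + 1 = 10.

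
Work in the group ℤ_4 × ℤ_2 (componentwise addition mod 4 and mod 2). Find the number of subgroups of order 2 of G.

|G| = 8 and 2 | 8, so subgroups of order 2 are possible by Lagrange.
The subgroups of order 2 are: {(0,0), (0,1)}; {(0,0), (2,0)}; {(0,0), (2,1)}.
So G has 3 subgroups of order 2.

3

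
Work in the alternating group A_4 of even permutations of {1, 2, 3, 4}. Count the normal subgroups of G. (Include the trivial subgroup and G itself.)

G has 10 subgroups. Checking conjugation-invariance by order — order 1: 1/1 normal; order 2: 0/3 normal; order 3: 0/4 normal; order 4: 1/1 normal; order 12: 1/1 normal.
Total normal subgroups: 3.

3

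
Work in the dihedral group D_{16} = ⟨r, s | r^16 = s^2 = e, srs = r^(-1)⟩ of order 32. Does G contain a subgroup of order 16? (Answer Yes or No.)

16 | 32. A subgroup of order 16 is {e, r, r^2, r^3, r^4, r^5, r^6, r^7, r^8, r^9, r^10, r^11, r^12, r^13, r^14, r^15}.

Yes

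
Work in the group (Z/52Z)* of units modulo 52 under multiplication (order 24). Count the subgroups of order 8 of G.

1

|G| = 24 and 8 | 24, so subgroups of order 8 are possible by Lagrange.
The subgroups of order 8 are: {1, 5, 21, 25, 27, 31, 47, 51}.
So G has 1 subgroup of order 8.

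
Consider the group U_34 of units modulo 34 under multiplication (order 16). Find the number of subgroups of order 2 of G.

1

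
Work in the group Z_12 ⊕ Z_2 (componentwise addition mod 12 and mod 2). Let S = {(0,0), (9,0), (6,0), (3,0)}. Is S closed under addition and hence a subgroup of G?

|S| = 4 divides |G| = 24, consistent with Lagrange.
S contains the identity, every element's inverse is in S, and S is closed under +: it is a subgroup.
In fact S = ⟨(9,0)⟩.

Yes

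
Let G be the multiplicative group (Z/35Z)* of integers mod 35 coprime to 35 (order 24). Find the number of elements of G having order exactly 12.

8

The elements of order 12 are: 2, 3, 12, 17, 18, 23, 32, 33.
That's 8.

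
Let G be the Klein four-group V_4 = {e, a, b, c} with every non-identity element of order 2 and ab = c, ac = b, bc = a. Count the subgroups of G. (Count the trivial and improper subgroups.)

5

|G| = 4, so by Lagrange every subgroup order divides 4. Divisors: 1, 2, 4.
Subgroups by order — order 1: 1; order 2: 3; order 4: 1.
Total: 1 + 3 + 1 = 5.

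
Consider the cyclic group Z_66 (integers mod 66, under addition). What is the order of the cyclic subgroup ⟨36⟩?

In Z_66, the order of an element a is n/gcd(a, n).
gcd(36, 66) = 6, so |⟨36⟩| = 66/6 = 11.

11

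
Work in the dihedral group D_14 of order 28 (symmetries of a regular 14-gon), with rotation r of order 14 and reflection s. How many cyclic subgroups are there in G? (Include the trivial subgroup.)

A cyclic subgroup of order d is generated by each of its φ(d) elements of order d, so the cyclic subgroups of order d number (#elements of order d)/φ(d).
Cyclic subgroups by order — order 1: 1; order 2: 15; order 7: 1; order 14: 1.
Total: 18.

18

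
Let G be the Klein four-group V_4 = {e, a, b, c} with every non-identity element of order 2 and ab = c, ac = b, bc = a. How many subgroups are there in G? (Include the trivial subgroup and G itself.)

5

|G| = 4, so by Lagrange every subgroup order divides 4. Divisors: 1, 2, 4.
Subgroups by order — order 1: 1; order 2: 3; order 4: 1.
Total: 1 + 3 + 1 = 5.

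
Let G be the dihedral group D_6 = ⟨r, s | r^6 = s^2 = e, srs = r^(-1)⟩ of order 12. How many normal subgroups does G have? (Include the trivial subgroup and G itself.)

G has 16 subgroups. Checking conjugation-invariance by order — order 1: 1/1 normal; order 2: 1/7 normal; order 3: 1/1 normal; order 4: 0/3 normal; order 6: 3/3 normal; order 12: 1/1 normal.
Total normal subgroups: 7.

7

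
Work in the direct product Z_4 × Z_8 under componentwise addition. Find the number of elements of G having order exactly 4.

12

An element (a,b) has order lcm(ord(a), ord(b)); count pairs with lcm equal to 4.
Enumerating gives 12 such elements.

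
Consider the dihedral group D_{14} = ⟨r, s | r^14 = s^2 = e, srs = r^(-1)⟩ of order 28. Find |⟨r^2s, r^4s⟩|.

|⟨r^2s⟩| = 2 and |⟨r^4s⟩| = 2, so |H| is a multiple of lcm(2, 2) = 2 and divides |G| = 28.
Closing under the operation: H = {e, r^2, r^4, r^6, r^8, r^10, r^12, s, r^2s, r^4s, r^6s, r^8s, r^10s, r^12s}, so |H| = 14.

14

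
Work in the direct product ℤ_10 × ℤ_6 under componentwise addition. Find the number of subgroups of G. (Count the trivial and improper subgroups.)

20

|G| = 60, so by Lagrange every subgroup order divides 60. Divisors: 1, 2, 3, 4, 5, 6, 10, 12, 15, 20, 30, 60.
Subgroups by order — order 1: 1; order 2: 3; order 3: 1; order 4: 1; order 5: 1; order 6: 3; order 10: 3; order 12: 1; order 15: 1; order 20: 1; order 30: 3; order 60: 1.
Total: 1 + 3 + 1 + 1 + 1 + 3 + 3 + 1 + 1 + 1 + 3 + 1 = 20.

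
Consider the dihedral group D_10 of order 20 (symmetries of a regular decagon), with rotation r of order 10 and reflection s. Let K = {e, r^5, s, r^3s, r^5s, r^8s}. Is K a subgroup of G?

|K| = 6 does not divide |G| = 20, so by Lagrange K is not a subgroup.

No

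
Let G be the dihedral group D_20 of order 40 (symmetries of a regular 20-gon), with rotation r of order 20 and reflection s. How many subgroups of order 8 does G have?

|G| = 40 and 8 | 40, so subgroups of order 8 are possible by Lagrange.
The subgroups of order 8 are: {e, r^5, r^10, r^15, s, r^5s, r^10s, r^15s}; {e, r^5, r^10, r^15, rs, r^6s, r^11s, r^16s}; {e, r^5, r^10, r^15, r^2s, r^7s, r^12s, r^17s}; {e, r^5, r^10, r^15, r^3s, r^8s, r^13s, r^18s}; … (5 in all).
So G has 5 subgroups of order 8.

5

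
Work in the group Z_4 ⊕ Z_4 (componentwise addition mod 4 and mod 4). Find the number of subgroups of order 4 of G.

7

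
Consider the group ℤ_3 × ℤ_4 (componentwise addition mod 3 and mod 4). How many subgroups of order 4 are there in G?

1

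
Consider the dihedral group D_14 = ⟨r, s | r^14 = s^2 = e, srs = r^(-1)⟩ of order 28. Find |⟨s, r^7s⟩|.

|⟨s⟩| = 2 and |⟨r^7s⟩| = 2, so |H| is a multiple of lcm(2, 2) = 2 and divides |G| = 28.
Closing under the operation: H = {e, r^7, s, r^7s}, so |H| = 4.

4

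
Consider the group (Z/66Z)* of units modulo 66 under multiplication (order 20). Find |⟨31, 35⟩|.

10

|⟨31⟩| = 5 and |⟨35⟩| = 10, so |H| is a multiple of lcm(5, 10) = 10 and divides |G| = 20.
Closing under the operation: H = {1, 17, 25, 29, 31, 35, 37, 41, 49, 65}, so |H| = 10.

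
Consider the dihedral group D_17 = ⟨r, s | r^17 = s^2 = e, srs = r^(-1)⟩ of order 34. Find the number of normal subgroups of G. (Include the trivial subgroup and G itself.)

3

G has 20 subgroups. Checking conjugation-invariance by order — order 1: 1/1 normal; order 2: 0/17 normal; order 17: 1/1 normal; order 34: 1/1 normal.
Total normal subgroups: 3.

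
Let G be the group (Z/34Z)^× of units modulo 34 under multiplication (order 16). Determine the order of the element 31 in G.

16

Compute successive powers of 31 mod 34: 31, 9, 7, 13, 29, 15, 23, 33, …; 31^16 ≡ 1 (mod 34).
So |⟨31⟩| = 16.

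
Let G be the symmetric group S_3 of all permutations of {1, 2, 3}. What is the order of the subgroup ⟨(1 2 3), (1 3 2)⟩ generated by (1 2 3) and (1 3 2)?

3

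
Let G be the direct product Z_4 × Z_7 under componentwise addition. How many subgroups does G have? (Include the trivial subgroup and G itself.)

6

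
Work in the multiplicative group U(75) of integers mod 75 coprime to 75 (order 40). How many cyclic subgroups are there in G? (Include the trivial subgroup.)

12

Each element a generates a cyclic subgroup ⟨a⟩; distinct elements may generate the same one (a cyclic group of order d has φ(d) generators).
Cyclic subgroups by order — order 1: 1; order 2: 3; order 4: 2; order 5: 1; order 10: 3; order 20: 2.
Total: 12.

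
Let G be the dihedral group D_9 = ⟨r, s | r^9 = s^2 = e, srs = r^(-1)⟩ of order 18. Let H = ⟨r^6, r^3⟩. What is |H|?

3

|⟨r^6⟩| = 3 and |⟨r^3⟩| = 3, so |H| is a multiple of lcm(3, 3) = 3 and divides |G| = 18.
Closing under the operation: H = {e, r^3, r^6}, so |H| = 3.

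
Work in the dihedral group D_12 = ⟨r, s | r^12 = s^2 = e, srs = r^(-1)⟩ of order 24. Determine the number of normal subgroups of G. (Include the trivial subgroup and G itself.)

G has 34 subgroups. Checking conjugation-invariance by order — order 1: 1/1 normal; order 2: 1/13 normal; order 3: 1/1 normal; order 4: 1/7 normal; order 6: 1/5 normal; order 8: 0/3 normal; order 12: 3/3 normal; order 24: 1/1 normal.
Total normal subgroups: 9.

9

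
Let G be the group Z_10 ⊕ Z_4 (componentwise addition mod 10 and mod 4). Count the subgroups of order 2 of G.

|G| = 40 and 2 | 40, so subgroups of order 2 are possible by Lagrange.
The subgroups of order 2 are: {(0,0), (0,2)}; {(0,0), (5,0)}; {(0,0), (5,2)}.
So G has 3 subgroups of order 2.

3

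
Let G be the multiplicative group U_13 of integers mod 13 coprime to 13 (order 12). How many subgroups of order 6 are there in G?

1

|G| = 12 and 6 | 12, so subgroups of order 6 are possible by Lagrange.
The subgroups of order 6 are: {1, 3, 4, 9, 10, 12}.
So G has 1 subgroup of order 6.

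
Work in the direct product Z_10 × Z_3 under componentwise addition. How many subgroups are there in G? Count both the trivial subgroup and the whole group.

8

|G| = 30, so by Lagrange every subgroup order divides 30. Divisors: 1, 2, 3, 5, 6, 10, 15, 30.
Subgroups by order — order 1: 1; order 2: 1; order 3: 1; order 5: 1; order 6: 1; order 10: 1; order 15: 1; order 30: 1.
Total: 1 + 1 + 1 + 1 + 1 + 1 + 1 + 1 = 8.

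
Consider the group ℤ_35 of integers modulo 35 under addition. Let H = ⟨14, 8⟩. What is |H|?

35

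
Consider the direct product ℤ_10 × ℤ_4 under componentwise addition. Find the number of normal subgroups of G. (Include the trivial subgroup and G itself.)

16

G is abelian, so every subgroup is normal.
G has 16 subgroups in total, hence 16 normal subgroups.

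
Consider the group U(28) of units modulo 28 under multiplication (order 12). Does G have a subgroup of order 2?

2 | 12. A subgroup of order 2 is {1, 13}.

Yes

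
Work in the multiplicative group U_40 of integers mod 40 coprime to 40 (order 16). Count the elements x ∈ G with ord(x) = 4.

8

The elements of order 4 are: 3, 7, 13, 17, 23, 27, 33, 37.
That's 8.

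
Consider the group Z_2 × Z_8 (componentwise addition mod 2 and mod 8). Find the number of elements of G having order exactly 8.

An element (a,b) has order lcm(ord(a), ord(b)); count pairs with lcm equal to 8.
Enumerating gives 8 such elements.

8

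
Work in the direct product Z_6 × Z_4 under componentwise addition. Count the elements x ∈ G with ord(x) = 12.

8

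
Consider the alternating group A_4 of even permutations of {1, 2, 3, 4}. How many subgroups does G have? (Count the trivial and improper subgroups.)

|G| = 12, so by Lagrange every subgroup order divides 12. Divisors: 1, 2, 3, 4, 6, 12.
Subgroups by order — order 1: 1; order 2: 3; order 3: 4; order 4: 1; order 6: 0; order 12: 1.
Total: 1 + 3 + 4 + 1 + 0 + 1 = 10.

10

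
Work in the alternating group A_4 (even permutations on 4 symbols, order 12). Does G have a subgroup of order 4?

4 | 12. A subgroup of order 4 is {e, (1 2)(3 4), (1 3)(2 4), (1 4)(2 3)}.

Yes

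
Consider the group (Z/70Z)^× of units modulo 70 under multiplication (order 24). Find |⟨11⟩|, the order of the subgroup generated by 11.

3

Compute successive powers of 11 mod 70: 11, 51, 1; 11^3 ≡ 1 (mod 70).
So |⟨11⟩| = 3.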